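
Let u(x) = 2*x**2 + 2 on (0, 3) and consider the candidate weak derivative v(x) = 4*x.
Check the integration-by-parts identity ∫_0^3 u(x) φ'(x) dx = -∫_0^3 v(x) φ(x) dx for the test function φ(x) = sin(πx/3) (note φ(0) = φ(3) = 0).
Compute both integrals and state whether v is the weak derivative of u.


LHS = -36/π, RHS = -36/π. Yes, v = u' weakly.

u(x) = 2*x**2 + 2, classical derivative u'(x) = 4*x.
φ(x) = sin(πx/3), so φ'(x) = π*cos(π*x/3)/3.
Note φ(0) = φ(3) = 0, so the boundary term u·φ vanishes.
LHS = ∫_0^3 u(x) φ'(x) dx = ∫_0^3 (2*π*x^2*cos(π*x/3)/3 + 2*π*cos(π*x/3)/3) dx. Term by term:
  ∫_0^3 2*π*cos(π*x/3)/3 dx = 0;  ∫_0^3 2*π*x^2*cos(π*x/3)/3 dx = -36/π.
Sum: 0 − 36/π = -36/π.
So LHS = -36/π.
∫_0^3 v(x) φ(x) dx = ∫_0^3 (4*x*sin(π*x/3)) dx. Term by term:
  ∫_0^3 4*x*sin(π*x/3) dx = 36/π.
So RHS = -∫_0^3 v(x) φ(x) dx = -36/π.
LHS = RHS, so the identity holds for this test φ.
Moreover u is smooth here and v(x) = u'(x) = 4*x pointwise, so the identity holds for every test function. Hence v is the weak derivative of u.


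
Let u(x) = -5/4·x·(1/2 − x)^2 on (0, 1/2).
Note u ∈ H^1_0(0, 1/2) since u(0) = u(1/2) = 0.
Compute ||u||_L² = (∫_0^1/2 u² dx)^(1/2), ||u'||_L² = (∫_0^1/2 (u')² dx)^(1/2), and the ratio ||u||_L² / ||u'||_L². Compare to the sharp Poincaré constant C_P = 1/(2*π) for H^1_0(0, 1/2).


||u||_L² / ||u'||_L² = sqrt(14)/28 < C_P = 1/(2*π).

u(x) = -5/4·x·(1/2 − x)^2, so u'(x) = -15*x^2/4 + 5*x/2 - 5/16.
u(x) = -5/4·x·(1/2 − x)^2 vanishes at x = 0 and x = 1/2, so u ∈ H^1_0(0, 1/2). Differentiate via the product rule and integrate the resulting polynomials term by term.
  ∫_0^1/2 u² dx = ∫_0^1/2 (25*x^6/16 - 25*x^5/8 + 75*x^4/32 - 25*x^3/32 + 25*x^2/256) dx. Term by term:
    ∫_0^1/2 25*x^6/16 dx = 25/14336;  ∫_0^1/2 -25*x^5/8 dx = -25/3072;  ∫_0^1/2 75*x^4/32 dx = 15/1024;
    ∫_0^1/2 -25*x^3/32 dx = -25/2048;  ∫_0^1/2 25*x^2/256 dx = 25/6144.
  Sum: 25/14336 − 25/3072 + 15/1024 − 25/2048 + 25/6144 = 5/43008.
  ∫_0^1/2 (u')² dx = ∫_0^1/2 (225*x^4/16 - 75*x^3/4 + 275*x^2/32 - 25*x/16 + 25/256) dx. Term by term:
    ∫_0^1/2 225*x^4/16 dx = 45/512;  ∫_0^1/2 -75*x^3/4 dx = -75/256;  ∫_0^1/2 275*x^2/32 dx = 275/768;
    ∫_0^1/2 -25*x/16 dx = -25/128;  ∫_0^1/2 25/256 dx = 25/512.
  Sum: 45/512 − 75/256 + 275/768 − 25/128 + 25/512 = 5/768.
∫_0^1/2 u² dx = 5/43008, so ||u||_L² = sqrt(210)/1344.
∫_0^1/2 (u')² dx = 5/768, so ||u'||_L² = sqrt(15)/48.
Ratio ||u||_L² / ||u'||_L² = sqrt(14)/28.
Sharp Poincaré constant on H^1_0(0, 1/2) is C_P = L/π = 1/(2*π), achieved by sin(2*π·x).
A polynomial bump cannot attain the sharp Poincaré constant (only the first sine eigenfunction does), so the ratio is strictly less than C_P, consistent with ||u||_L² ≤ C_P ||u'||_L².


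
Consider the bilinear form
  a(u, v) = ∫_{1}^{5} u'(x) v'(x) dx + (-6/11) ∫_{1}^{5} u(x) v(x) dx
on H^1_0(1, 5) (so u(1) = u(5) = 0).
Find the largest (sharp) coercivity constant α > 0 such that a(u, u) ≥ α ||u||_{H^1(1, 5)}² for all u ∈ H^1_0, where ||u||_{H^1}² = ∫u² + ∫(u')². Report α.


α = (-96/11 + π^2)/(π^2 + 16)

Coercivity of a(·,·) on H^1_0(1, 5) means a(u, u) ≥ α ||u||_{H^1}² for every u ∈ H^1_0.
The interval has length L = 4, and Poincaré/coercivity depend only on L. Here a(u, u) = ∫(u')² + (-6/11)·∫u².
Here c = -6/11 < 0 with |c| < (π/L)² = π^2/16, so coercivity still holds. The condition a(u,u) ≥ α||u||_{H^1}² reads (1−α)∫(u')² ≥ (α−c)∫u². Any admissible α is ≤ 1 (rapidly oscillating u have ∫u²/∫(u')² → 0), and α = 1 would force 0 ≥ (1−c)∫u², impossible since c < 1; so 1−α > 0. By the sharp Poincaré inequality on H^1_0 of an interval of length L, ∫(u')² ≥ (π/L)²∫u² with equality for the first sine mode sin(π(x−x₀)/L) (x₀ the left endpoint), so the inequality holds for all u iff (1−α)(π/L)² ≥ α − c, i.e. α ≤ ((π/L)² + c)/((π/L)² + 1) = (1 + c(L/π)²)/(1 + (L/π)²). (Direct route, valid since c ≤ 0: Poincaré gives c∫u² ≥ c(L/π)²∫(u')², so a(u,u) ≥ (1 + c(L/π)²)∫(u')², while ||u||_{H^1}² ≤ (1 + (L/π)²)∫(u')²; dividing yields the same α.) With (π/L)² = π^2/16 and c = -6/11, the largest admissible constant is α = ((π/L)² + c)/((π/L)² + 1).
Simplifying, α = (-96/11 + π^2)/(π^2 + 16).


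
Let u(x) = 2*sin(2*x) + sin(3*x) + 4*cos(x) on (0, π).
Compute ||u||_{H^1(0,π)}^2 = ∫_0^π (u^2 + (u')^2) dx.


||u||_{H^1(0,π)}^2 = 128/3 + 31*π

u'(x) = -4*sin(x) + 4*cos(2*x) + 3*cos(3*x).
Expand u² and (u')² and integrate term by term on (0, π), using: for integers n ≥ 1, ∫_0^π sin²(nx) dx = ∫_0^π cos²(nx) dx = π/2; for n ≠ n', ∫_0^π sin(nx)sin(n'x) dx = ∫_0^π cos(nx)cos(n'x) dx = 0; and by product-to-sum, ∫_0^π sin(nx)cos(n'x) dx = ½∫_0^π [sin((n+n')x) + sin((n−n')x)] dx, which is 0 when n+n' is even and 2n/(n²−n'²) when n+n' is odd (it need not vanish on (0, π)).
  u² squared terms: (2)²·∫sin(2x)² dx = 4·π/2 = 2*π;  (4)²·∫cos(x)² dx = 16·π/2 = 8*π;  (1)²·∫sin(3x)² dx = 1·π/2 = π/2.
  u² cross terms: 2·(2)·(4)·∫sin(2x)·cos(x) dx = 16·(4/3) = 64/3;  2·(2)·(1)·∫sin(2x)·sin(3x) dx = 4·(0) = 0;  2·(4)·(1)·∫cos(x)·sin(3x) dx = 8·(0) = 0.
  So ∫_0^π u² dx = 2*π + 8*π + π/2 + 64/3 + 0 + 0 = 64/3 + 21*π/2.
  (u')² squared terms: (-4)²·∫sin(x)² dx = 16·π/2 = 8*π;  (3)²·∫cos(3x)² dx = 9·π/2 = 9*π/2;  (4)²·∫cos(2x)² dx = 16·π/2 = 8*π.
  (u')² cross terms: 2·(-4)·(3)·∫sin(x)·cos(3x) dx = -24·(0) = 0;  2·(-4)·(4)·∫sin(x)·cos(2x) dx = -32·(-2/3) = 64/3;  2·(3)·(4)·∫cos(3x)·cos(2x) dx = 24·(0) = 0.
  So ∫_0^π (u')² dx = 8*π + 9*π/2 + 8*π + 0 + 64/3 + 0 = 64/3 + 41*π/2.
||u||_{H^1}^2 = (64/3 + 21*π/2) + (64/3 + 41*π/2) = 128/3 + 31*π.


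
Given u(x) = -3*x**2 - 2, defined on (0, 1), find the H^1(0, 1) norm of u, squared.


||u||_{H^1}^2 = 109/5

The H^1 norm (squared) on an interval (0, L) is
  ||u||_{H^1}^2 = ∫_0^L u(x)^2 dx + ∫_0^L u'(x)^2 dx.
Compute u'(x) = -6*x.
Then u(x)^2 = 9*x**4 + 12*x**2 + 4 and u'(x)^2 = 36*x**2.
Integrate each monomial from 0 to 1 using ∫_0^1 c·x^n dx = c·1^(n+1)/(n+1):
  ∫_0^1 u(x)^2 dx = ∫_0^1 (9*x^4 + 12*x^2 + 4) dx. Term by term:
    ∫_0^1 9*x^4 dx = 9/5;  ∫_0^1 12*x^2 dx = 4;  ∫_0^1 4 dx = 4.
  Sum: 9/5 + 4 + 4 = 49/5.
  ∫_0^1 u'(x)^2 dx = ∫_0^1 (36*x^2) dx. Term by term:
    ∫_0^1 36*x^2 dx = 12.
Adding: ||u||_{H^1}^2 = 49/5 + 12 = 109/5.


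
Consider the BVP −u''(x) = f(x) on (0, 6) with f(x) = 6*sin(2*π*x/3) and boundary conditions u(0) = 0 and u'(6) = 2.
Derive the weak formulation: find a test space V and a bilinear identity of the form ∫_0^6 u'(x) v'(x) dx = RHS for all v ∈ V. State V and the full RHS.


V = {v ∈ H^1(0, 6) : v(0) = 0} (test functions vanish at x = 0 where u is specified); weak form: ∫_0^6 u'v' dx = ∫_0^6 (6*sin(2*π*x/3)) v dx + 2·v(6) for all v ∈ V.

Multiply both sides by a test function v and integrate from 0 to 6:
  ∫_0^6 −u''(x) v(x) dx = ∫_0^6 f(x) v(x) dx.
Integrate the LHS by parts once:
  ∫_0^6 −u'' v dx = −[u'(x) v(x)]_0^6 + ∫_0^6 u'(x) v'(x) dx.
Thus ∫_0^6 u'(x) v'(x) dx = ∫_0^6 f(x) v(x) dx + [u'(x) v(x)]_0^6.
Choose V so that boundary terms are either known or forced to vanish.
Mixed BC: u(0) = 0 (Dirichlet) and u'(6) = 2 (Neumann). Define V = {v ∈ H^1(0, 6) : v(0) = 0}. Then [u' v]_0^6 = u'(6)·v(6) − u'(0)·0 = 2·v(6).
Weak formulation: find u (satisfying any essential BC) such that ∫_0^6 u'(x) v'(x) dx = ∫_0^6 f v dx + 2·v(6) for all v ∈ V (Dirichlet at 0 absorbed into V; Neumann datum at x = 6 contributes the boundary term).
Substituting f(x) = 6*sin(2*π*x/3), the right-hand side is ∫_0^6 (6*sin(2*π*x/3)) v dx + 2·v(6).


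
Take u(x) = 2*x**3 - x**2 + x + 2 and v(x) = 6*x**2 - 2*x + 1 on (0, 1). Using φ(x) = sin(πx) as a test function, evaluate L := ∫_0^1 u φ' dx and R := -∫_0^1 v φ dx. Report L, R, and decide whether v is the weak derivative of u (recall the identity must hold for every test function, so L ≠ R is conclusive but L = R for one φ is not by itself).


LHS = -6/π + 24/π^3, RHS = -6/π + 24/π^3. Yes, v = u' weakly.

u(x) = 2*x**3 - x**2 + x + 2, classical derivative u'(x) = 6*x**2 - 2*x + 1.
φ(x) = sin(πx), so φ'(x) = π*cos(π*x).
Note φ(0) = φ(1) = 0, so the boundary term u·φ vanishes.
LHS = ∫_0^1 u(x) φ'(x) dx = ∫_0^1 (2*π*x^3*cos(π*x) - π*x^2*cos(π*x) + π*x*cos(π*x) + 2*π*cos(π*x)) dx. Term by term:
  ∫_0^1 2*π*cos(π*x) dx = 0;  ∫_0^1 π*x*cos(π*x) dx = -2/π;  ∫_0^1 -π*x^2*cos(π*x) dx = 2/π;
  ∫_0^1 2*π*x^3*cos(π*x) dx = -6/π + 24/π^3.
Sum: 0 − 2/π + 2/π + -6/π + 24/π^3 = -6/π + 24/π^3.
So LHS = -6/π + 24/π^3.
∫_0^1 v(x) φ(x) dx = ∫_0^1 (6*x^2*sin(π*x) - 2*x*sin(π*x) + sin(π*x)) dx. Term by term:
  ∫_0^1 -2*x*sin(π*x) dx = -2/π;  ∫_0^1 6*x^2*sin(π*x) dx = -24/π^3 + 6/π;  ∫_0^1 sin(π*x) dx = 2/π.
Sum: -2/π + -24/π^3 + 6/π + 2/π = -24/π^3 + 6/π.
So RHS = -∫_0^1 v(x) φ(x) dx = -6/π + 24/π^3.
LHS = RHS, so the identity holds for this test φ.
Moreover u is smooth here and v(x) = u'(x) = 6*x**2 - 2*x + 1 pointwise, so the identity holds for every test function. Hence v is the weak derivative of u.


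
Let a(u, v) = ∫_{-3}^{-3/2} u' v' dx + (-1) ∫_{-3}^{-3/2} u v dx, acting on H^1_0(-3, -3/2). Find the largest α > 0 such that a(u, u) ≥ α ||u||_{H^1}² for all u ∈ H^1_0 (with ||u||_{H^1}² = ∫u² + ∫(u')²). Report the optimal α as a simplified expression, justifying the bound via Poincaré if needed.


α = (-9 + 4*π^2)/(9 + 4*π^2)

Coercivity of a(·,·) on H^1_0(-3, -3/2) means a(u, u) ≥ α ||u||_{H^1}² for every u ∈ H^1_0.
The interval has length L = 3/2, and Poincaré/coercivity depend only on L. Here a(u, u) = ∫(u')² + (-1)·∫u².
Here c = -1 < 0 with |c| < (π/L)² = 4*π^2/9, so coercivity still holds. The condition a(u,u) ≥ α||u||_{H^1}² reads (1−α)∫(u')² ≥ (α−c)∫u². Any admissible α is ≤ 1 (rapidly oscillating u have ∫u²/∫(u')² → 0), and α = 1 would force 0 ≥ (1−c)∫u², impossible since c < 1; so 1−α > 0. By the sharp Poincaré inequality on H^1_0 of an interval of length L, ∫(u')² ≥ (π/L)²∫u² with equality for the first sine mode sin(π(x−x₀)/L) (x₀ the left endpoint), so the inequality holds for all u iff (1−α)(π/L)² ≥ α − c, i.e. α ≤ ((π/L)² + c)/((π/L)² + 1) = (1 + c(L/π)²)/(1 + (L/π)²). (Direct route, valid since c ≤ 0: Poincaré gives c∫u² ≥ c(L/π)²∫(u')², so a(u,u) ≥ (1 + c(L/π)²)∫(u')², while ||u||_{H^1}² ≤ (1 + (L/π)²)∫(u')²; dividing yields the same α.) With (π/L)² = 4*π^2/9 and c = -1, the largest admissible constant is α = ((π/L)² + c)/((π/L)² + 1).
Simplifying, α = (-9 + 4*π^2)/(9 + 4*π^2).


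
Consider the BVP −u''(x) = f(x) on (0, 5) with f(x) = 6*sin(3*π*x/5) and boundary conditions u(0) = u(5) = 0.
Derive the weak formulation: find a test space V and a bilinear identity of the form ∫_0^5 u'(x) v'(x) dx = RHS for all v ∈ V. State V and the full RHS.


V = H^1_0(0, 5) (so v(0) = v(5) = 0); weak form: ∫_0^5 u'v' dx = ∫_0^5 (6*sin(3*π*x/5)) v dx for all v ∈ V.

Multiply both sides by a test function v and integrate from 0 to 5:
  ∫_0^5 −u''(x) v(x) dx = ∫_0^5 f(x) v(x) dx.
Integrate the LHS by parts once:
  ∫_0^5 −u'' v dx = −[u'(x) v(x)]_0^5 + ∫_0^5 u'(x) v'(x) dx.
Thus ∫_0^5 u'(x) v'(x) dx = ∫_0^5 f(x) v(x) dx + [u'(x) v(x)]_0^5.
Choose V so that boundary terms are either known or forced to vanish.
u is Dirichlet: u(0) = u(5) = 0. Let V = H^1_0(0, 5); then v(0) = v(5) = 0, and [u' v]_0^5 = 0.
Weak formulation: find u (satisfying any essential BC) such that ∫_0^5 u'(x) v'(x) dx = ∫_0^5 f v dx for all v ∈ V.
Substituting f(x) = 6*sin(3*π*x/5), the right-hand side is ∫_0^5 (6*sin(3*π*x/5)) v dx.


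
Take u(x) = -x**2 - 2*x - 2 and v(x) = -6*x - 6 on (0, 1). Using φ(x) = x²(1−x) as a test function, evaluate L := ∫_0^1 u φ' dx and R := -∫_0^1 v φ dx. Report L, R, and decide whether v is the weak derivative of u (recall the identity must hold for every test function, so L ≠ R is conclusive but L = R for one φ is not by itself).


LHS = 4/15, RHS = 4/5. No, v is not the weak derivative of u.

u(x) = -x**2 - 2*x - 2, classical derivative u'(x) = -2*x - 2.
φ(x) = x²(1−x), so φ'(x) = x*(2 - 3*x).
Note φ(0) = φ(1) = 0, so the boundary term u·φ vanishes.
LHS = ∫_0^1 u(x) φ'(x) dx = ∫_0^1 (3*x^4 + 4*x^3 + 2*x^2 - 4*x) dx. Term by term:
  ∫_0^1 3*x^4 dx = 3/5;  ∫_0^1 4*x^3 dx = 1;  ∫_0^1 2*x^2 dx = 2/3;
  ∫_0^1 -4*x dx = -2.
Sum: 3/5 + 1 + 2/3 − 2 = 4/15.
So LHS = 4/15.
∫_0^1 v(x) φ(x) dx = ∫_0^1 (6*x^4 - 6*x^2) dx. Term by term:
  ∫_0^1 6*x^4 dx = 6/5;  ∫_0^1 -6*x^2 dx = -2.
Sum: 6/5 − 2 = -4/5.
So RHS = -∫_0^1 v(x) φ(x) dx = 4/5.
LHS − RHS = -8/15 ≠ 0, so the identity fails.
(For a valid weak derivative the identity must hold for EVERY test function, in particular this one. The failure shows v is NOT the weak derivative of u.)
Correct weak derivative would be u'(x) = -2*x - 2.


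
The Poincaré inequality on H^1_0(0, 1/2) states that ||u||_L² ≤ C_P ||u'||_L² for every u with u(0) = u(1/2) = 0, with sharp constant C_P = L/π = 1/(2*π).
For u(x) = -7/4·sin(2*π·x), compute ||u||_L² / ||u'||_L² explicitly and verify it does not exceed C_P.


||u||_L² / ||u'||_L² = 1/(2*π) = C_P.

u(x) = -7/4·sin(2*π·x), so u'(x) = -7*π*cos(2*π*x)/2.
Writing u(x) = A·sin(kπx/L) with A = -7/4 and k = 1, use ∫_0^L sin²(kπx/L) dx = L/2 and ∫_0^L cos²(kπx/L) dx = L/2.
u² = 49/16·sin²(2*π·x) and (u')² = 49*π^2/4·cos²(2*π·x), and each of sin², cos² integrates to L/2 = 1/4 over (0, 1/2).
∫_0^1/2 u² dx = 49/64, so ||u||_L² = 7/8.
∫_0^1/2 (u')² dx = 49*π^2/16, so ||u'||_L² = 7*π/4.
Ratio ||u||_L² / ||u'||_L² = 1/(2*π).
Sharp Poincaré constant on H^1_0(0, 1/2) is C_P = L/π = 1/(2*π), achieved by sin(2*π·x).
This is the k = 1 eigenfunction (up to amplitude), so the ratio equals the sharp Poincaré constant exactly.


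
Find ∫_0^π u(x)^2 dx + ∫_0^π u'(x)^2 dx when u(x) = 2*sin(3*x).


||u||_{H^1(0,π)}^2 = 20*π

u'(x) = 6*cos(3*x).
Expand u² and (u')² and integrate term by term on (0, π), using: for integers n ≥ 1, ∫_0^π sin²(nx) dx = ∫_0^π cos²(nx) dx = π/2; for n ≠ n', ∫_0^π sin(nx)sin(n'x) dx = ∫_0^π cos(nx)cos(n'x) dx = 0; and by product-to-sum, ∫_0^π sin(nx)cos(n'x) dx = ½∫_0^π [sin((n+n')x) + sin((n−n')x)] dx, which is 0 when n+n' is even and 2n/(n²−n'²) when n+n' is odd (it need not vanish on (0, π)).
  u² squared terms: (2)²·∫sin(3x)² dx = 4·π/2 = 2*π.
  So ∫_0^π u² dx = 2*π.
  (u')² squared terms: (6)²·∫cos(3x)² dx = 36·π/2 = 18*π.
  So ∫_0^π (u')² dx = 18*π.
||u||_{H^1}^2 = (2*π) + (18*π) = 20*π.


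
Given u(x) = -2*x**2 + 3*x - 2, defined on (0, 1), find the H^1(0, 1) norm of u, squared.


||u||_{H^1}^2 = 19/5

The H^1 norm (squared) on an interval (0, L) is
  ||u||_{H^1}^2 = ∫_0^L u(x)^2 dx + ∫_0^L u'(x)^2 dx.
Compute u'(x) = 3 - 4*x.
Then u(x)^2 = 4*x**4 - 12*x**3 + 17*x**2 - 12*x + 4 and u'(x)^2 = 16*x**2 - 24*x + 9.
Integrate each monomial from 0 to 1 using ∫_0^1 c·x^n dx = c·1^(n+1)/(n+1):
  ∫_0^1 u(x)^2 dx = ∫_0^1 (4*x^4 - 12*x^3 + 17*x^2 - 12*x + 4) dx. Term by term:
    ∫_0^1 4*x^4 dx = 4/5;  ∫_0^1 -12*x^3 dx = -3;  ∫_0^1 17*x^2 dx = 17/3;
    ∫_0^1 -12*x dx = -6;  ∫_0^1 4 dx = 4.
  Sum: 4/5 − 3 + 17/3 − 6 + 4 = 22/15.
  ∫_0^1 u'(x)^2 dx = ∫_0^1 (16*x^2 - 24*x + 9) dx. Term by term:
    ∫_0^1 16*x^2 dx = 16/3;  ∫_0^1 -24*x dx = -12;  ∫_0^1 9 dx = 9.
  Sum: 16/3 − 12 + 9 = 7/3.
Adding: ||u||_{H^1}^2 = 22/15 + 7/3 = 19/5.


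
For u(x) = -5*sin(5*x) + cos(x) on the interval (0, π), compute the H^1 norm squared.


||u||_{H^1(0,π)}^2 = 326*π

u'(x) = -sin(x) - 25*cos(5*x).
Expand u² and (u')² and integrate term by term on (0, π), using: for integers n ≥ 1, ∫_0^π sin²(nx) dx = ∫_0^π cos²(nx) dx = π/2; for n ≠ n', ∫_0^π sin(nx)sin(n'x) dx = ∫_0^π cos(nx)cos(n'x) dx = 0; and by product-to-sum, ∫_0^π sin(nx)cos(n'x) dx = ½∫_0^π [sin((n+n')x) + sin((n−n')x)] dx, which is 0 when n+n' is even and 2n/(n²−n'²) when n+n' is odd (it need not vanish on (0, π)).
  u² squared terms: (-5)²·∫sin(5x)² dx = 25·π/2 = 25*π/2;  (1)²·∫cos(x)² dx = 1·π/2 = π/2.
  u² cross terms: 2·(-5)·(1)·∫sin(5x)·cos(x) dx = -10·(0) = 0.
  So ∫_0^π u² dx = 25*π/2 + π/2 + 0 = 13*π.
  (u')² squared terms: (-1)²·∫sin(x)² dx = 1·π/2 = π/2;  (-25)²·∫cos(5x)² dx = 625·π/2 = 625*π/2.
  (u')² cross terms: 2·(-1)·(-25)·∫sin(x)·cos(5x) dx = 50·(0) = 0.
  So ∫_0^π (u')² dx = π/2 + 625*π/2 + 0 = 313*π.
||u||_{H^1}^2 = (13*π) + (313*π) = 326*π.


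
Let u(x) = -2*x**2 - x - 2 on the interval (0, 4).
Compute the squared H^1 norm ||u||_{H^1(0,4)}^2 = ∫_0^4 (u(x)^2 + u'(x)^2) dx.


||u||_{H^1}^2 = 25868/15

The H^1 norm (squared) on an interval (0, L) is
  ||u||_{H^1}^2 = ∫_0^L u(x)^2 dx + ∫_0^L u'(x)^2 dx.
Compute u'(x) = -4*x - 1.
Then u(x)^2 = 4*x**4 + 4*x**3 + 9*x**2 + 4*x + 4 and u'(x)^2 = 16*x**2 + 8*x + 1.
Integrate each monomial from 0 to 4 using ∫_0^4 c·x^n dx = c·4^(n+1)/(n+1):
  ∫_0^4 u(x)^2 dx = ∫_0^4 (4*x^4 + 4*x^3 + 9*x^2 + 4*x + 4) dx. Term by term:
    ∫_0^4 4*x^4 dx = 4096/5;  ∫_0^4 4*x^3 dx = 256;  ∫_0^4 9*x^2 dx = 192;
    ∫_0^4 4*x dx = 32;  ∫_0^4 4 dx = 16.
  Sum: 4096/5 + 256 + 192 + 32 + 16 = 6576/5.
  ∫_0^4 u'(x)^2 dx = ∫_0^4 (16*x^2 + 8*x + 1) dx. Term by term:
    ∫_0^4 16*x^2 dx = 1024/3;  ∫_0^4 8*x dx = 64;  ∫_0^4 1 dx = 4.
  Sum: 1024/3 + 64 + 4 = 1228/3.
Adding: ||u||_{H^1}^2 = 6576/5 + 1228/3 = 25868/15.


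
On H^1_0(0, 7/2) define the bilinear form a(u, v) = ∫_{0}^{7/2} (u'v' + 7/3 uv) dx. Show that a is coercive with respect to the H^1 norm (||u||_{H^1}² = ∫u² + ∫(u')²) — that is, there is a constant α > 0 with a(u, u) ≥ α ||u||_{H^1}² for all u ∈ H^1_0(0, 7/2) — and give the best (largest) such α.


α = 1

Coercivity of a(·,·) on H^1_0(0, 7/2) means a(u, u) ≥ α ||u||_{H^1}² for every u ∈ H^1_0.
The interval has length L = 7/2, and Poincaré/coercivity depend only on L. Here a(u, u) = ∫(u')² + (7/3)·∫u².
Here c = 7/3 ≥ 1, so a(u,u) = ∫(u')² + c∫u² ≥ ∫(u')² + ∫u² = ||u||_{H^1}², i.e. α = 1 works. No larger α is possible: a(u,u) ≥ α||u||_{H^1}² means (1−α)∫(u')² ≥ (α−c)∫u², and for the modes u_n = sin(nπ(x−x₀)/L) (x₀ the left endpoint) one has ∫u_n²/∫(u_n')² = (L/(nπ))² → 0, so a(u_n,u_n)/||u_n||_{H^1}² → 1. Hence the optimal constant is α = 1.
Therefore α = 1.


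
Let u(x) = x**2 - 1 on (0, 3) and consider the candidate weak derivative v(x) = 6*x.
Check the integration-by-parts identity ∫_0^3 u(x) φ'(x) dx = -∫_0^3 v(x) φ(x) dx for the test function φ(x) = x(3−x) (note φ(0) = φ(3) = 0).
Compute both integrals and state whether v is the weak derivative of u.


LHS = -27/2, RHS = -81/2. No, v is not the weak derivative of u.

u(x) = x**2 - 1, classical derivative u'(x) = 2*x.
φ(x) = x(3−x), so φ'(x) = 3 - 2*x.
Note φ(0) = φ(3) = 0, so the boundary term u·φ vanishes.
LHS = ∫_0^3 u(x) φ'(x) dx = ∫_0^3 (-2*x^3 + 3*x^2 + 2*x - 3) dx. Term by term:
  ∫_0^3 -2*x^3 dx = -81/2;  ∫_0^3 3*x^2 dx = 27;  ∫_0^3 2*x dx = 9;
  ∫_0^3 -3 dx = -9.
Sum: -81/2 + 27 + 9 − 9 = -27/2.
So LHS = -27/2.
∫_0^3 v(x) φ(x) dx = ∫_0^3 (-6*x^3 + 18*x^2) dx. Term by term:
  ∫_0^3 -6*x^3 dx = -243/2;  ∫_0^3 18*x^2 dx = 162.
Sum: -243/2 + 162 = 81/2.
So RHS = -∫_0^3 v(x) φ(x) dx = -81/2.
LHS − RHS = 27 ≠ 0, so the identity fails.
(For a valid weak derivative the identity must hold for EVERY test function, in particular this one. The failure shows v is NOT the weak derivative of u.)
Correct weak derivative would be u'(x) = 2*x.


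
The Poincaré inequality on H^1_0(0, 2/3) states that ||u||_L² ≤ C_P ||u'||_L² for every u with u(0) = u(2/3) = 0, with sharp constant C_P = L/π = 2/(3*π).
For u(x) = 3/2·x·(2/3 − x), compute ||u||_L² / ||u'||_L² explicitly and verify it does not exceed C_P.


||u||_L² / ||u'||_L² = sqrt(10)/15 < C_P = 2/(3*π).

u(x) = 3/2·x·(2/3 − x), so u'(x) = 1 - 3*x.
u(x) = 3/2·x·(2/3 − x) vanishes at x = 0 and x = 2/3, so u ∈ H^1_0(0, 2/3). Differentiate via the product rule and integrate the resulting polynomials term by term.
  ∫_0^2/3 u² dx = ∫_0^2/3 (9*x^4/4 - 3*x^3 + x^2) dx. Term by term:
    ∫_0^2/3 9*x^4/4 dx = 8/135;  ∫_0^2/3 -3*x^3 dx = -4/27;  ∫_0^2/3 x^2 dx = 8/81.
  Sum: 8/135 − 4/27 + 8/81 = 4/405.
  ∫_0^2/3 (u')² dx = ∫_0^2/3 (9*x^2 - 6*x + 1) dx. Term by term:
    ∫_0^2/3 9*x^2 dx = 8/9;  ∫_0^2/3 -6*x dx = -4/3;  ∫_0^2/3 1 dx = 2/3.
  Sum: 8/9 − 4/3 + 2/3 = 2/9.
∫_0^2/3 u² dx = 4/405, so ||u||_L² = 2*sqrt(5)/45.
∫_0^2/3 (u')² dx = 2/9, so ||u'||_L² = sqrt(2)/3.
Ratio ||u||_L² / ||u'||_L² = sqrt(10)/15.
Sharp Poincaré constant on H^1_0(0, 2/3) is C_P = L/π = 2/(3*π), achieved by sin(3*π/2·x).
A polynomial bump cannot attain the sharp Poincaré constant (only the first sine eigenfunction does), so the ratio is strictly less than C_P, consistent with ||u||_L² ≤ C_P ||u'||_L².


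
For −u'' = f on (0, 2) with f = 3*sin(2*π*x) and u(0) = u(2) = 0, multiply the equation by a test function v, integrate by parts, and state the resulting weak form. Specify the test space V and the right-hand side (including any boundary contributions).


V = H^1_0(0, 2) (so v(0) = v(2) = 0); weak form: ∫_0^2 u'v' dx = ∫_0^2 (3*sin(2*π*x)) v dx for all v ∈ V.

Multiply both sides by a test function v and integrate from 0 to 2:
  ∫_0^2 −u''(x) v(x) dx = ∫_0^2 f(x) v(x) dx.
Integrate the LHS by parts once:
  ∫_0^2 −u'' v dx = −[u'(x) v(x)]_0^2 + ∫_0^2 u'(x) v'(x) dx.
Thus ∫_0^2 u'(x) v'(x) dx = ∫_0^2 f(x) v(x) dx + [u'(x) v(x)]_0^2.
Choose V so that boundary terms are either known or forced to vanish.
u is Dirichlet: u(0) = u(2) = 0. Let V = H^1_0(0, 2); then v(0) = v(2) = 0, and [u' v]_0^2 = 0.
Weak formulation: find u (satisfying any essential BC) such that ∫_0^2 u'(x) v'(x) dx = ∫_0^2 f v dx for all v ∈ V.
Substituting f(x) = 3*sin(2*π*x), the right-hand side is ∫_0^2 (3*sin(2*π*x)) v dx.


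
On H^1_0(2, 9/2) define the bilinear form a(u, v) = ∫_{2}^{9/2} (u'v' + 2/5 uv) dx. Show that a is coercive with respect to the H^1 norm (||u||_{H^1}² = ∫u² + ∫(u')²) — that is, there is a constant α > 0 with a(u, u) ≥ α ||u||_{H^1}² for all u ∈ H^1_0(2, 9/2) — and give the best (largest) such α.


α = 2*(5 + 2*π^2)/(25 + 4*π^2)

Coercivity of a(·,·) on H^1_0(2, 9/2) means a(u, u) ≥ α ||u||_{H^1}² for every u ∈ H^1_0.
The interval has length L = 5/2, and Poincaré/coercivity depend only on L. Here a(u, u) = ∫(u')² + (2/5)·∫u².
Here 0 < c = 2/5 < 1. The condition a(u,u) ≥ α||u||_{H^1}² reads (1−α)∫(u')² ≥ (α−c)∫u². Any admissible α is ≤ 1 (rapidly oscillating u have ∫u²/∫(u')² → 0), and α = 1 would force 0 ≥ (1−c)∫u², impossible since c < 1; so 1−α > 0. By the sharp Poincaré inequality on H^1_0 of an interval of length L, ∫(u')² ≥ (π/L)²∫u² with equality for the first sine mode sin(π(x−x₀)/L) (x₀ the left endpoint), so the inequality holds for all u iff (1−α)(π/L)² ≥ α − c, i.e. α ≤ ((π/L)² + c)/((π/L)² + 1) = (1 + c(L/π)²)/(1 + (L/π)²). With (π/L)² = 4*π^2/25 and c = 2/5, the largest admissible constant is α = ((π/L)² + c)/((π/L)² + 1).
Simplifying, α = 2*(5 + 2*π^2)/(25 + 4*π^2).


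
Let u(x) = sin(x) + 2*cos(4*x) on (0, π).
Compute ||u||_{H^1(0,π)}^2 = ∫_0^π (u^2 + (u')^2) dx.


||u||_{H^1(0,π)}^2 = -136/15 + 35*π

u'(x) = -8*sin(4*x) + cos(x).
Expand u² and (u')² and integrate term by term on (0, π), using: for integers n ≥ 1, ∫_0^π sin²(nx) dx = ∫_0^π cos²(nx) dx = π/2; for n ≠ n', ∫_0^π sin(nx)sin(n'x) dx = ∫_0^π cos(nx)cos(n'x) dx = 0; and by product-to-sum, ∫_0^π sin(nx)cos(n'x) dx = ½∫_0^π [sin((n+n')x) + sin((n−n')x)] dx, which is 0 when n+n' is even and 2n/(n²−n'²) when n+n' is odd (it need not vanish on (0, π)).
  u² squared terms: (2)²·∫cos(4x)² dx = 4·π/2 = 2*π;  (1)²·∫sin(x)² dx = 1·π/2 = π/2.
  u² cross terms: 2·(2)·(1)·∫cos(4x)·sin(x) dx = 4·(-2/15) = -8/15.
  So ∫_0^π u² dx = 2*π + π/2 − 8/15 = -8/15 + 5*π/2.
  (u')² squared terms: (-8)²·∫sin(4x)² dx = 64·π/2 = 32*π;  (1)²·∫cos(x)² dx = 1·π/2 = π/2.
  (u')² cross terms: 2·(-8)·(1)·∫sin(4x)·cos(x) dx = -16·(8/15) = -128/15.
  So ∫_0^π (u')² dx = 32*π + π/2 − 128/15 = -128/15 + 65*π/2.
||u||_{H^1}^2 = (-8/15 + 5*π/2) + (-128/15 + 65*π/2) = -136/15 + 35*π.


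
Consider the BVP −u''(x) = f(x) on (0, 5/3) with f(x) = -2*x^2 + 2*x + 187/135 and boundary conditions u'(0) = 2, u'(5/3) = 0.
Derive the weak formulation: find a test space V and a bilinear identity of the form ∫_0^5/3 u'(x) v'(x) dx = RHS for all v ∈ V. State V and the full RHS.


V = H^1(0, 5/3) (v unrestricted at boundary; u is determined up to an additive constant); weak form: ∫_0^5/3 u'v' dx = ∫_0^5/3 (-2*x^2 + 2*x + 187/135) v dx − 2·v(0) for all v ∈ V.

Multiply both sides by a test function v and integrate from 0 to 5/3:
  ∫_0^5/3 −u''(x) v(x) dx = ∫_0^5/3 f(x) v(x) dx.
Integrate the LHS by parts once:
  ∫_0^5/3 −u'' v dx = −[u'(x) v(x)]_0^5/3 + ∫_0^5/3 u'(x) v'(x) dx.
Thus ∫_0^5/3 u'(x) v'(x) dx = ∫_0^5/3 f(x) v(x) dx + [u'(x) v(x)]_0^5/3.
Choose V so that boundary terms are either known or forced to vanish.
u has inhomogeneous Neumann u'(0) = 2, u'(5/3) = 0. [u' v]_0^5/3 = (0)·v(5/3) − (2)·v(0) = − 2·v(0). Take V = H^1(0, 5/3); boundary term becomes part of RHS.
Weak formulation: find u (satisfying any essential BC) such that ∫_0^5/3 u'(x) v'(x) dx = ∫_0^5/3 f v dx − 2·v(0) for all v ∈ V (Neumann data are natural BCs: they enter the RHS as boundary terms).
Substituting f(x) = -2*x^2 + 2*x + 187/135, the right-hand side is ∫_0^5/3 (-2*x^2 + 2*x + 187/135) v dx − 2·v(0).
Compatibility check (pure Neumann): taking v ≡ 1 ∈ V gives 0 = ∫_0^5/3 f dx + (0) − (2), i.e. ∫_0^5/3 f dx must equal u'(0) − u'(5/3) = 2. Indeed ∫_0^5/3 (-2*x^2 + 2*x + 187/135) dx = 2, so the data are compatible. The solution is then unique only up to an additive constant (fix it e.g. by requiring ∫_0^5/3 u dx = 0).


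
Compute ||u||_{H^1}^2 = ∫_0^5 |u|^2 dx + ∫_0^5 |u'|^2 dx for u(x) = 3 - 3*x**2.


||u||_{H^1}^2 = 6420

The H^1 norm (squared) on an interval (0, L) is
  ||u||_{H^1}^2 = ∫_0^L u(x)^2 dx + ∫_0^L u'(x)^2 dx.
Compute u'(x) = -6*x.
Then u(x)^2 = 9*x**4 - 18*x**2 + 9 and u'(x)^2 = 36*x**2.
Integrate each monomial from 0 to 5 using ∫_0^5 c·x^n dx = c·5^(n+1)/(n+1):
  ∫_0^5 u(x)^2 dx = ∫_0^5 (9*x^4 - 18*x^2 + 9) dx. Term by term:
    ∫_0^5 9*x^4 dx = 5625;  ∫_0^5 -18*x^2 dx = -750;  ∫_0^5 9 dx = 45.
  Sum: 5625 − 750 + 45 = 4920.
  ∫_0^5 u'(x)^2 dx = ∫_0^5 (36*x^2) dx. Term by term:
    ∫_0^5 36*x^2 dx = 1500.
Adding: ||u||_{H^1}^2 = 4920 + 1500 = 6420.


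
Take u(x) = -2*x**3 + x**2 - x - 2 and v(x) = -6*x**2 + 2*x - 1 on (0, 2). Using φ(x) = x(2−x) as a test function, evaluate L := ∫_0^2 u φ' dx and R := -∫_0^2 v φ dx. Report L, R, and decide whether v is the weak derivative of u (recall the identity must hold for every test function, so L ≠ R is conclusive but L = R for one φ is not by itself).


LHS = 124/15, RHS = 124/15. Yes, v = u' weakly.

u(x) = -2*x**3 + x**2 - x - 2, classical derivative u'(x) = -6*x**2 + 2*x - 1.
φ(x) = x(2−x), so φ'(x) = 2 - 2*x.
Note φ(0) = φ(2) = 0, so the boundary term u·φ vanishes.
LHS = ∫_0^2 u(x) φ'(x) dx = ∫_0^2 (4*x^4 - 6*x^3 + 4*x^2 + 2*x - 4) dx. Term by term:
  ∫_0^2 4*x^4 dx = 128/5;  ∫_0^2 -6*x^3 dx = -24;  ∫_0^2 4*x^2 dx = 32/3;
  ∫_0^2 2*x dx = 4;  ∫_0^2 -4 dx = -8.
Sum: 128/5 − 24 + 32/3 + 4 − 8 = 124/15.
So LHS = 124/15.
∫_0^2 v(x) φ(x) dx = ∫_0^2 (6*x^4 - 14*x^3 + 5*x^2 - 2*x) dx. Term by term:
  ∫_0^2 6*x^4 dx = 192/5;  ∫_0^2 -14*x^3 dx = -56;  ∫_0^2 5*x^2 dx = 40/3;
  ∫_0^2 -2*x dx = -4.
Sum: 192/5 − 56 + 40/3 − 4 = -124/15.
So RHS = -∫_0^2 v(x) φ(x) dx = 124/15.
LHS = RHS, so the identity holds for this test φ.
Moreover u is smooth here and v(x) = u'(x) = -6*x**2 + 2*x - 1 pointwise, so the identity holds for every test function. Hence v is the weak derivative of u.


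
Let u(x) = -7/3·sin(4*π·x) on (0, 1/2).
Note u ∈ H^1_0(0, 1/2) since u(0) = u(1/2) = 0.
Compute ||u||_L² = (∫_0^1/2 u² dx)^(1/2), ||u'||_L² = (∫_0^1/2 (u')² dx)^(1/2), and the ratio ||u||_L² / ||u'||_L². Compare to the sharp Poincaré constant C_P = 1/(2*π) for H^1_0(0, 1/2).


||u||_L² / ||u'||_L² = 1/(4*π) < C_P = 1/(2*π).

u(x) = -7/3·sin(4*π·x), so u'(x) = -28*π*cos(4*π*x)/3.
Writing u(x) = A·sin(kπx/L) with A = -7/3 and k = 2, use ∫_0^L sin²(kπx/L) dx = L/2 and ∫_0^L cos²(kπx/L) dx = L/2.
u² = 49/9·sin²(4*π·x) and (u')² = 784*π^2/9·cos²(4*π·x), and each of sin², cos² integrates to L/2 = 1/4 over (0, 1/2).
∫_0^1/2 u² dx = 49/36, so ||u||_L² = 7/6.
∫_0^1/2 (u')² dx = 196*π^2/9, so ||u'||_L² = 14*π/3.
Ratio ||u||_L² / ||u'||_L² = 1/(4*π).
Sharp Poincaré constant on H^1_0(0, 1/2) is C_P = L/π = 1/(2*π), achieved by sin(2*π·x).
This is the k = 2 harmonic; the ratio L/(kπ) is strictly less than C_P = L/π, consistent with the sharp inequality ||u||_L² ≤ C_P ||u'||_L².


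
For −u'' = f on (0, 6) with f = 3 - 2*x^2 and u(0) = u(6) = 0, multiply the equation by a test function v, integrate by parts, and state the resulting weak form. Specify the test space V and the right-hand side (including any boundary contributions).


V = H^1_0(0, 6) (so v(0) = v(6) = 0); weak form: ∫_0^6 u'v' dx = ∫_0^6 (3 - 2*x^2) v dx for all v ∈ V.

Multiply both sides by a test function v and integrate from 0 to 6:
  ∫_0^6 −u''(x) v(x) dx = ∫_0^6 f(x) v(x) dx.
Integrate the LHS by parts once:
  ∫_0^6 −u'' v dx = −[u'(x) v(x)]_0^6 + ∫_0^6 u'(x) v'(x) dx.
Thus ∫_0^6 u'(x) v'(x) dx = ∫_0^6 f(x) v(x) dx + [u'(x) v(x)]_0^6.
Choose V so that boundary terms are either known or forced to vanish.
u is Dirichlet: u(0) = u(6) = 0. Let V = H^1_0(0, 6); then v(0) = v(6) = 0, and [u' v]_0^6 = 0.
Weak formulation: find u (satisfying any essential BC) such that ∫_0^6 u'(x) v'(x) dx = ∫_0^6 f v dx for all v ∈ V.
Substituting f(x) = 3 - 2*x^2, the right-hand side is ∫_0^6 (3 - 2*x^2) v dx.


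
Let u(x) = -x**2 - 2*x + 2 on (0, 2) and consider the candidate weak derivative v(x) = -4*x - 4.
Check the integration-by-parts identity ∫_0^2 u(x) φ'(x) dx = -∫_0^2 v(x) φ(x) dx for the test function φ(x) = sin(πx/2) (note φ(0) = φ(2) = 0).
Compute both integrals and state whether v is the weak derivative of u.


LHS = 16/π, RHS = 32/π. No, v is not the weak derivative of u.

u(x) = -x**2 - 2*x + 2, classical derivative u'(x) = -2*x - 2.
φ(x) = sin(πx/2), so φ'(x) = π*cos(π*x/2)/2.
Note φ(0) = φ(2) = 0, so the boundary term u·φ vanishes.
LHS = ∫_0^2 u(x) φ'(x) dx = ∫_0^2 (-π*x^2*cos(π*x/2)/2 - π*x*cos(π*x/2) + π*cos(π*x/2)) dx. Term by term:
  ∫_0^2 π*cos(π*x/2) dx = 0;  ∫_0^2 -π*x*cos(π*x/2) dx = 8/π;  ∫_0^2 -π*x^2*cos(π*x/2)/2 dx = 8/π.
Sum: 0 + 8/π + 8/π = 16/π.
So LHS = 16/π.
∫_0^2 v(x) φ(x) dx = ∫_0^2 (-4*x*sin(π*x/2) - 4*sin(π*x/2)) dx. Term by term:
  ∫_0^2 -4*sin(π*x/2) dx = -16/π;  ∫_0^2 -4*x*sin(π*x/2) dx = -16/π.
Sum: -16/π − 16/π = -32/π.
So RHS = -∫_0^2 v(x) φ(x) dx = 32/π.
LHS − RHS = -16/π ≠ 0, so the identity fails.
(For a valid weak derivative the identity must hold for EVERY test function, in particular this one. The failure shows v is NOT the weak derivative of u.)
Correct weak derivative would be u'(x) = -2*x - 2.


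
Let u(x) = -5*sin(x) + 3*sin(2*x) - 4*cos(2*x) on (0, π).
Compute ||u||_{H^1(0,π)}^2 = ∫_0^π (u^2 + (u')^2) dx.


||u||_{H^1(0,π)}^2 = -400/3 + 175*π/2

u'(x) = 8*sin(2*x) - 5*cos(x) + 6*cos(2*x).
Expand u² and (u')² and integrate term by term on (0, π), using: for integers n ≥ 1, ∫_0^π sin²(nx) dx = ∫_0^π cos²(nx) dx = π/2; for n ≠ n', ∫_0^π sin(nx)sin(n'x) dx = ∫_0^π cos(nx)cos(n'x) dx = 0; and by product-to-sum, ∫_0^π sin(nx)cos(n'x) dx = ½∫_0^π [sin((n+n')x) + sin((n−n')x)] dx, which is 0 when n+n' is even and 2n/(n²−n'²) when n+n' is odd (it need not vanish on (0, π)).
  u² squared terms: (-5)²·∫sin(x)² dx = 25·π/2 = 25*π/2;  (-4)²·∫cos(2x)² dx = 16·π/2 = 8*π;  (3)²·∫sin(2x)² dx = 9·π/2 = 9*π/2.
  u² cross terms: 2·(-5)·(-4)·∫sin(x)·cos(2x) dx = 40·(-2/3) = -80/3;  2·(-5)·(3)·∫sin(x)·sin(2x) dx = -30·(0) = 0;  2·(-4)·(3)·∫cos(2x)·sin(2x) dx = -24·(0) = 0.
  So ∫_0^π u² dx = 25*π/2 + 8*π + 9*π/2 − 80/3 + 0 + 0 = -80/3 + 25*π.
  (u')² squared terms: (-5)²·∫cos(x)² dx = 25·π/2 = 25*π/2;  (6)²·∫cos(2x)² dx = 36·π/2 = 18*π;  (8)²·∫sin(2x)² dx = 64·π/2 = 32*π.
  (u')² cross terms: 2·(-5)·(6)·∫cos(x)·cos(2x) dx = -60·(0) = 0;  2·(-5)·(8)·∫cos(x)·sin(2x) dx = -80·(4/3) = -320/3;  2·(6)·(8)·∫cos(2x)·sin(2x) dx = 96·(0) = 0.
  So ∫_0^π (u')² dx = 25*π/2 + 18*π + 32*π + 0 − 320/3 + 0 = -320/3 + 125*π/2.
||u||_{H^1}^2 = (-80/3 + 25*π) + (-320/3 + 125*π/2) = -400/3 + 175*π/2.


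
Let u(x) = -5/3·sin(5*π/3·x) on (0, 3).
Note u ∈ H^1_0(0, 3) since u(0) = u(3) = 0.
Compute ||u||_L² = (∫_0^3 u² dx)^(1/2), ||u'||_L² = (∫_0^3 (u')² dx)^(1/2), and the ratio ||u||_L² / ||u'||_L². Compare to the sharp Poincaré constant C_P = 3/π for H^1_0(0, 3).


||u||_L² / ||u'||_L² = 3/(5*π) < C_P = 3/π.

u(x) = -5/3·sin(5*π/3·x), so u'(x) = -25*π*cos(5*π*x/3)/9.
Writing u(x) = A·sin(kπx/L) with A = -5/3 and k = 5, use ∫_0^L sin²(kπx/L) dx = L/2 and ∫_0^L cos²(kπx/L) dx = L/2.
u² = 25/9·sin²(5*π/3·x) and (u')² = 625*π^2/81·cos²(5*π/3·x), and each of sin², cos² integrates to L/2 = 3/2 over (0, 3).
∫_0^3 u² dx = 25/6, so ||u||_L² = 5*sqrt(6)/6.
∫_0^3 (u')² dx = 625*π^2/54, so ||u'||_L² = 25*sqrt(6)*π/18.
Ratio ||u||_L² / ||u'||_L² = 3/(5*π).
Sharp Poincaré constant on H^1_0(0, 3) is C_P = L/π = 3/π, achieved by sin(π/3·x).
This is the k = 5 harmonic; the ratio L/(kπ) is strictly less than C_P = L/π, consistent with the sharp inequality ||u||_L² ≤ C_P ||u'||_L².


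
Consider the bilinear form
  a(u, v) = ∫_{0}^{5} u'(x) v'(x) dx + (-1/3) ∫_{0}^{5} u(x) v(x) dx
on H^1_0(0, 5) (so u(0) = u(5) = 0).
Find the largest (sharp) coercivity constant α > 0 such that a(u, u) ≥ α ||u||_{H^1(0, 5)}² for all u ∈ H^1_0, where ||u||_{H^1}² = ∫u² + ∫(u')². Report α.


α = (-25/3 + π^2)/(π^2 + 25)

Coercivity of a(·,·) on H^1_0(0, 5) means a(u, u) ≥ α ||u||_{H^1}² for every u ∈ H^1_0.
The interval has length L = 5, and Poincaré/coercivity depend only on L. Here a(u, u) = ∫(u')² + (-1/3)·∫u².
Here c = -1/3 < 0 with |c| < (π/L)² = π^2/25, so coercivity still holds. The condition a(u,u) ≥ α||u||_{H^1}² reads (1−α)∫(u')² ≥ (α−c)∫u². Any admissible α is ≤ 1 (rapidly oscillating u have ∫u²/∫(u')² → 0), and α = 1 would force 0 ≥ (1−c)∫u², impossible since c < 1; so 1−α > 0. By the sharp Poincaré inequality on H^1_0 of an interval of length L, ∫(u')² ≥ (π/L)²∫u² with equality for the first sine mode sin(π(x−x₀)/L) (x₀ the left endpoint), so the inequality holds for all u iff (1−α)(π/L)² ≥ α − c, i.e. α ≤ ((π/L)² + c)/((π/L)² + 1) = (1 + c(L/π)²)/(1 + (L/π)²). (Direct route, valid since c ≤ 0: Poincaré gives c∫u² ≥ c(L/π)²∫(u')², so a(u,u) ≥ (1 + c(L/π)²)∫(u')², while ||u||_{H^1}² ≤ (1 + (L/π)²)∫(u')²; dividing yields the same α.) With (π/L)² = π^2/25 and c = -1/3, the largest admissible constant is α = ((π/L)² + c)/((π/L)² + 1).
Simplifying, α = (-25/3 + π^2)/(π^2 + 25).


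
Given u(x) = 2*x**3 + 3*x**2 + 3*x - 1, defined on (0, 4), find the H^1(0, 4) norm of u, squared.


||u||_{H^1}^2 = 1281416/35

The H^1 norm (squared) on an interval (0, L) is
  ||u||_{H^1}^2 = ∫_0^L u(x)^2 dx + ∫_0^L u'(x)^2 dx.
Compute u'(x) = 6*x**2 + 6*x + 3.
Then u(x)^2 = 4*x**6 + 12*x**5 + 21*x**4 + 14*x**3 + 3*x**2 - 6*x + 1 and u'(x)^2 = 36*x**4 + 72*x**3 + 72*x**2 + 36*x + 9.
Integrate each monomial from 0 to 4 using ∫_0^4 c·x^n dx = c·4^(n+1)/(n+1):
  ∫_0^4 u(x)^2 dx = ∫_0^4 (4*x^6 + 12*x^5 + 21*x^4 + 14*x^3 + 3*x^2 - 6*x + 1) dx. Term by term:
    ∫_0^4 4*x^6 dx = 65536/7;  ∫_0^4 12*x^5 dx = 8192;  ∫_0^4 21*x^4 dx = 21504/5;
    ∫_0^4 14*x^3 dx = 896;  ∫_0^4 3*x^2 dx = 64;  ∫_0^4 -6*x dx = -48;
    ∫_0^4 1 dx = 4.
  Sum: 65536/7 + 8192 + 21504/5 + 896 + 64 − 48 + 4 = 796988/35.
  ∫_0^4 u'(x)^2 dx = ∫_0^4 (36*x^4 + 72*x^3 + 72*x^2 + 36*x + 9) dx. Term by term:
    ∫_0^4 36*x^4 dx = 36864/5;  ∫_0^4 72*x^3 dx = 4608;  ∫_0^4 72*x^2 dx = 1536;
    ∫_0^4 36*x dx = 288;  ∫_0^4 9 dx = 36.
  Sum: 36864/5 + 4608 + 1536 + 288 + 36 = 69204/5.
Adding: ||u||_{H^1}^2 = 796988/35 + 69204/5 = 1281416/35.


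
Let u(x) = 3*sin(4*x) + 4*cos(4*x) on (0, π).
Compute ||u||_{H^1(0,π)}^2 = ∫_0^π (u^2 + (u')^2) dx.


||u||_{H^1(0,π)}^2 = 425*π/2

u'(x) = -16*sin(4*x) + 12*cos(4*x).
Expand u² and (u')² and integrate term by term on (0, π), using: for integers n ≥ 1, ∫_0^π sin²(nx) dx = ∫_0^π cos²(nx) dx = π/2; for n ≠ n', ∫_0^π sin(nx)sin(n'x) dx = ∫_0^π cos(nx)cos(n'x) dx = 0; and by product-to-sum, ∫_0^π sin(nx)cos(n'x) dx = ½∫_0^π [sin((n+n')x) + sin((n−n')x)] dx, which is 0 when n+n' is even and 2n/(n²−n'²) when n+n' is odd (it need not vanish on (0, π)).
  u² squared terms: (3)²·∫sin(4x)² dx = 9·π/2 = 9*π/2;  (4)²·∫cos(4x)² dx = 16·π/2 = 8*π.
  u² cross terms: 2·(3)·(4)·∫sin(4x)·cos(4x) dx = 24·(0) = 0.
  So ∫_0^π u² dx = 9*π/2 + 8*π + 0 = 25*π/2.
  (u')² squared terms: (-16)²·∫sin(4x)² dx = 256·π/2 = 128*π;  (12)²·∫cos(4x)² dx = 144·π/2 = 72*π.
  (u')² cross terms: 2·(-16)·(12)·∫sin(4x)·cos(4x) dx = -384·(0) = 0.
  So ∫_0^π (u')² dx = 128*π + 72*π + 0 = 200*π.
||u||_{H^1}^2 = (25*π/2) + (200*π) = 425*π/2.


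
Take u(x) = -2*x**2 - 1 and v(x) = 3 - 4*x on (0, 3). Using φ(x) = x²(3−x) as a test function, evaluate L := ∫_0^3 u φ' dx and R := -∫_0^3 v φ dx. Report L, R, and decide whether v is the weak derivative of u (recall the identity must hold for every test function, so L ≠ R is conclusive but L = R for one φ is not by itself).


LHS = 243/5, RHS = 567/20. No, v is not the weak derivative of u.

u(x) = -2*x**2 - 1, classical derivative u'(x) = -4*x.
φ(x) = x²(3−x), so φ'(x) = 3*x*(2 - x).
Note φ(0) = φ(3) = 0, so the boundary term u·φ vanishes.
LHS = ∫_0^3 u(x) φ'(x) dx = ∫_0^3 (6*x^4 - 12*x^3 + 3*x^2 - 6*x) dx. Term by term:
  ∫_0^3 6*x^4 dx = 1458/5;  ∫_0^3 -12*x^3 dx = -243;  ∫_0^3 3*x^2 dx = 27;
  ∫_0^3 -6*x dx = -27.
Sum: 1458/5 − 243 + 27 − 27 = 243/5.
So LHS = 243/5.
∫_0^3 v(x) φ(x) dx = ∫_0^3 (4*x^4 - 15*x^3 + 9*x^2) dx. Term by term:
  ∫_0^3 4*x^4 dx = 972/5;  ∫_0^3 -15*x^3 dx = -1215/4;  ∫_0^3 9*x^2 dx = 81.
Sum: 972/5 − 1215/4 + 81 = -567/20.
So RHS = -∫_0^3 v(x) φ(x) dx = 567/20.
LHS − RHS = 81/4 ≠ 0, so the identity fails.
(For a valid weak derivative the identity must hold for EVERY test function, in particular this one. The failure shows v is NOT the weak derivative of u.)
Correct weak derivative would be u'(x) = -4*x.


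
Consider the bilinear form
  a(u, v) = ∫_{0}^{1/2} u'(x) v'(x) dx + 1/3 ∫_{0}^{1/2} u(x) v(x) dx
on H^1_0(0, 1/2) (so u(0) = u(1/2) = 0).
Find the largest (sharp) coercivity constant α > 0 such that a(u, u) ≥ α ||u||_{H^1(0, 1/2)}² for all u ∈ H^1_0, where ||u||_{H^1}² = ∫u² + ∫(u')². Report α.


α = (1 + 12*π^2)/(3*(1 + 4*π^2))

Coercivity of a(·,·) on H^1_0(0, 1/2) means a(u, u) ≥ α ||u||_{H^1}² for every u ∈ H^1_0.
The interval has length L = 1/2, and Poincaré/coercivity depend only on L. Here a(u, u) = ∫(u')² + (1/3)·∫u².
Here 0 < c = 1/3 < 1. The condition a(u,u) ≥ α||u||_{H^1}² reads (1−α)∫(u')² ≥ (α−c)∫u². Any admissible α is ≤ 1 (rapidly oscillating u have ∫u²/∫(u')² → 0), and α = 1 would force 0 ≥ (1−c)∫u², impossible since c < 1; so 1−α > 0. By the sharp Poincaré inequality on H^1_0 of an interval of length L, ∫(u')² ≥ (π/L)²∫u² with equality for the first sine mode sin(π(x−x₀)/L) (x₀ the left endpoint), so the inequality holds for all u iff (1−α)(π/L)² ≥ α − c, i.e. α ≤ ((π/L)² + c)/((π/L)² + 1) = (1 + c(L/π)²)/(1 + (L/π)²). With (π/L)² = 4*π^2 and c = 1/3, the largest admissible constant is α = ((π/L)² + c)/((π/L)² + 1).
Simplifying, α = (1 + 12*π^2)/(3*(1 + 4*π^2)).
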